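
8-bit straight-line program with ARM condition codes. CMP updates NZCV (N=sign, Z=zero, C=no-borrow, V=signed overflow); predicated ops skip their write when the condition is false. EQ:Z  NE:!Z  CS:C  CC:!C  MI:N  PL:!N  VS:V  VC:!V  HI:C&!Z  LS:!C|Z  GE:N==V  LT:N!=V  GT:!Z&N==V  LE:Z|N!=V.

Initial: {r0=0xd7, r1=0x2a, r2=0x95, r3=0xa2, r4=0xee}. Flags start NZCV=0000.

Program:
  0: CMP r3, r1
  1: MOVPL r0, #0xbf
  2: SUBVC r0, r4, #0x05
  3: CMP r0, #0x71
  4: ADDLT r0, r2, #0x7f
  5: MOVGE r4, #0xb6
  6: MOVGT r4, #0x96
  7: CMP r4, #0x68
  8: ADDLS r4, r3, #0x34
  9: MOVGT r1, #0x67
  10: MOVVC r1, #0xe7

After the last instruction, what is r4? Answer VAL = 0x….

VAL = 0xee

0: ✓ CMP  NZCV=0011
1: ✓ MOVPL  r0←0xbf
2: · SUBVC
3: ✓ CMP  NZCV=0011
4: ✓ ADDLT  r0←0x14
5: · MOVGE
6: · MOVGT
7: ✓ CMP  NZCV=1010
8: · ADDLS
9: · MOVGT
10: ✓ MOVVC  r1←0xe7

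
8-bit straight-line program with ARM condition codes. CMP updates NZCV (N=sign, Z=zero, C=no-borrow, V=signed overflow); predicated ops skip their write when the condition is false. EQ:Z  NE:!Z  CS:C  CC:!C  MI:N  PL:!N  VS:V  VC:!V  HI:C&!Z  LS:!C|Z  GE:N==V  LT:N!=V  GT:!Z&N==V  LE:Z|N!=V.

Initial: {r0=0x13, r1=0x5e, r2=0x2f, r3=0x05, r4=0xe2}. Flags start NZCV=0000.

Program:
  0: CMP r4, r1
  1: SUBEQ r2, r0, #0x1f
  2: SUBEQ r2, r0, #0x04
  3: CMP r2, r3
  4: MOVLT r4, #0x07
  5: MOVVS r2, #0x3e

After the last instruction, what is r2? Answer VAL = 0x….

0: ✓ CMP  NZCV=1010
1: · SUBEQ
2: · SUBEQ
3: ✓ CMP  NZCV=0010
4: · MOVLT
5: · MOVVS

VAL = 0x2f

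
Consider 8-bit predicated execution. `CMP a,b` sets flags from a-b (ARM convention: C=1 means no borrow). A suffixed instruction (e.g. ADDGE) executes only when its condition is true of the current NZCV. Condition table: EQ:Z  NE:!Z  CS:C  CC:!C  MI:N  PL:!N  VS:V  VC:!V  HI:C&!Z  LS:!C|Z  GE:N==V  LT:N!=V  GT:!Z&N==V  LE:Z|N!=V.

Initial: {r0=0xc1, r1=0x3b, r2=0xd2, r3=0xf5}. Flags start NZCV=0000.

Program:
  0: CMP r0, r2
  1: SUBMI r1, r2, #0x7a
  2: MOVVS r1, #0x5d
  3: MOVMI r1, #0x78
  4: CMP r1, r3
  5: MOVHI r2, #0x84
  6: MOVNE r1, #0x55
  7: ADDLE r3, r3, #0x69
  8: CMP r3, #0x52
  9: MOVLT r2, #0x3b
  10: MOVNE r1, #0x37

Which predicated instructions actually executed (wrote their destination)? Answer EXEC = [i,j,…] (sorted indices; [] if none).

[0] flags=1000 → (cmp)
[1] flags=1000 MI?T → r1=0x58
[2] flags=1000 VS?F → skip
[3] flags=1000 MI?T → r1=0x78
[4] flags=1001 → (cmp)
[5] flags=1001 HI?F → skip
[6] flags=1001 NE?T → r1=0x55
[7] flags=1001 LE?F → skip
[8] flags=1010 → (cmp)
[9] flags=1010 LT?T → r2=0x3b
[10] flags=1010 NE?T → r1=0x37

EXEC = [1,3,6,9,10]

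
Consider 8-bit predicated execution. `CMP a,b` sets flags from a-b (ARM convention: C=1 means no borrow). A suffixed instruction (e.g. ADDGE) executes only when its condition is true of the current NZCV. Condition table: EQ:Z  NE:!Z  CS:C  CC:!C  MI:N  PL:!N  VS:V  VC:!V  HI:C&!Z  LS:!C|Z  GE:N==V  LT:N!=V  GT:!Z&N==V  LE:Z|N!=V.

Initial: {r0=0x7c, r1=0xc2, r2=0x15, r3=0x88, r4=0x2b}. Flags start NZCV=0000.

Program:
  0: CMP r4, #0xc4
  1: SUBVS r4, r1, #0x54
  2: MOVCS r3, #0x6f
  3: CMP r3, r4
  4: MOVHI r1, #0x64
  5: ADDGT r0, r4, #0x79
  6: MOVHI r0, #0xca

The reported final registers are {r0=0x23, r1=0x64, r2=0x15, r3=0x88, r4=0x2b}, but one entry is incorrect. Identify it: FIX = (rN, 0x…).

FIX = (r0, 0xca)

[0] flags=0000 → (cmp)
[1] flags=0000 VS?F → skip
[2] flags=0000 CS?F → skip
[3] flags=0011 → (cmp)
[4] flags=0011 HI?T → r1=0x64
[5] flags=0011 GT?F → skip
[6] flags=0011 HI?T → r0=0xca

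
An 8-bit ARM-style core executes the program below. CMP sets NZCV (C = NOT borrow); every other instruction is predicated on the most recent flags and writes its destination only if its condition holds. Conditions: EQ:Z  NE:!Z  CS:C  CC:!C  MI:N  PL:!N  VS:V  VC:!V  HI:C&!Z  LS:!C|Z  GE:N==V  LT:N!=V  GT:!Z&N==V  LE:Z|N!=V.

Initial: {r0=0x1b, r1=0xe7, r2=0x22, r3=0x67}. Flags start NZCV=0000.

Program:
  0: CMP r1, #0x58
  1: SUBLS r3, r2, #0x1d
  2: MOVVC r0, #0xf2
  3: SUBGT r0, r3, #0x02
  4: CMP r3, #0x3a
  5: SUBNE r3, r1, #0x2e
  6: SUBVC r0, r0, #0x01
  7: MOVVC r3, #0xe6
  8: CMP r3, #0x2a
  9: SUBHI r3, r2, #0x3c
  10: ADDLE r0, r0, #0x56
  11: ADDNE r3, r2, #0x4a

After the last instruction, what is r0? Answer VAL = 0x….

VAL = 0x47

[0] flags=1010 → (cmp)
[1] flags=1010 LS?F → skip
[2] flags=1010 VC?T → r0=0xf2
[3] flags=1010 GT?F → skip
[4] flags=0010 → (cmp)
[5] flags=0010 NE?T → r3=0xb9
[6] flags=0010 VC?T → r0=0xf1
[7] flags=0010 VC?T → r3=0xe6
[8] flags=1010 → (cmp)
[9] flags=1010 HI?T → r3=0xe6
[10] flags=1010 LE?T → r0=0x47
[11] flags=1010 NE?T → r3=0x6c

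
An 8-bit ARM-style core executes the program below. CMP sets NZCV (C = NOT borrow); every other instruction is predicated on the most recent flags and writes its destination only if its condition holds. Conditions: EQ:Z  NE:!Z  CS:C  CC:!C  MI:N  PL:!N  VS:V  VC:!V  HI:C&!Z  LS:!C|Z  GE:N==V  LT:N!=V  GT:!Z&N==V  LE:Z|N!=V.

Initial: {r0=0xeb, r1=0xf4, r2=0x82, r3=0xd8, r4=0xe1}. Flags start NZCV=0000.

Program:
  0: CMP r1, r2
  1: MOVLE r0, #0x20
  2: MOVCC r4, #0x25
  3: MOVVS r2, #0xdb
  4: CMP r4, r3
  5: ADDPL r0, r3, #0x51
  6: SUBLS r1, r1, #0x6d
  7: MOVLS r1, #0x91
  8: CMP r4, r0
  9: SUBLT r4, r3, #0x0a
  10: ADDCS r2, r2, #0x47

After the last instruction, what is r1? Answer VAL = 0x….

[0] flags=0010 → (cmp)
[1] flags=0010 LE?F → skip
[2] flags=0010 CC?F → skip
[3] flags=0010 VS?F → skip
[4] flags=0010 → (cmp)
[5] flags=0010 PL?T → r0=0x29
[6] flags=0010 LS?F → skip
[7] flags=0010 LS?F → skip
[8] flags=1010 → (cmp)
[9] flags=1010 LT?T → r4=0xce
[10] flags=1010 CS?T → r2=0xc9

VAL = 0xf4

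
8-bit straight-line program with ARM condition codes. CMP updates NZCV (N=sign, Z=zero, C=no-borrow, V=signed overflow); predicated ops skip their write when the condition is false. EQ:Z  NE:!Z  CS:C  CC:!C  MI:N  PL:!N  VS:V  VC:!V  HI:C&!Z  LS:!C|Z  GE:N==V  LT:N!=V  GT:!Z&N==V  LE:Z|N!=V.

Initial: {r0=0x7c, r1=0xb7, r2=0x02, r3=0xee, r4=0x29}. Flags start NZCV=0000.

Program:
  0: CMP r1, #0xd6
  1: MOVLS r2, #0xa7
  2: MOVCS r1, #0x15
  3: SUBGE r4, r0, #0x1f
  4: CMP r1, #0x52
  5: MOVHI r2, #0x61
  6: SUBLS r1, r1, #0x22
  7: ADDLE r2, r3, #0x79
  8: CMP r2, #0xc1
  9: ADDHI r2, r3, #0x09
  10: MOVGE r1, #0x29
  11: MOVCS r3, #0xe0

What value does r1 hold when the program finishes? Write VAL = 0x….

VAL = 0x29

0: ✓ CMP  NZCV=1000
1: ✓ MOVLS  r2←0xa7
2: · MOVCS
3: · SUBGE
4: ✓ CMP  NZCV=0011
5: ✓ MOVHI  r2←0x61
6: · SUBLS
7: ✓ ADDLE  r2←0x67
8: ✓ CMP  NZCV=1001
9: · ADDHI
10: ✓ MOVGE  r1←0x29
11: · MOVCS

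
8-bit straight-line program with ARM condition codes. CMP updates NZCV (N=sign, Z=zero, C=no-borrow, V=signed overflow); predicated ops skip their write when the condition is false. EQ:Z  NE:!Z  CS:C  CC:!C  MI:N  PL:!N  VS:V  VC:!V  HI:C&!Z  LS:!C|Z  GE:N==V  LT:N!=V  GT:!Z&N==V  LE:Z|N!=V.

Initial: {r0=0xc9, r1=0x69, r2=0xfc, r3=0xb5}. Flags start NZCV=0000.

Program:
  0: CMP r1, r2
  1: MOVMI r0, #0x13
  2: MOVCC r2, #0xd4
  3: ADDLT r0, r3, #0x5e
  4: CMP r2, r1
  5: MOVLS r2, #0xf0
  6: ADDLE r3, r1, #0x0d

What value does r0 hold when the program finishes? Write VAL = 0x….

VAL = 0xc9

0: ✓ CMP  NZCV=0000
1: · MOVMI
2: ✓ MOVCC  r2←0xd4
3: · ADDLT
4: ✓ CMP  NZCV=0011
5: · MOVLS
6: ✓ ADDLE  r3←0x76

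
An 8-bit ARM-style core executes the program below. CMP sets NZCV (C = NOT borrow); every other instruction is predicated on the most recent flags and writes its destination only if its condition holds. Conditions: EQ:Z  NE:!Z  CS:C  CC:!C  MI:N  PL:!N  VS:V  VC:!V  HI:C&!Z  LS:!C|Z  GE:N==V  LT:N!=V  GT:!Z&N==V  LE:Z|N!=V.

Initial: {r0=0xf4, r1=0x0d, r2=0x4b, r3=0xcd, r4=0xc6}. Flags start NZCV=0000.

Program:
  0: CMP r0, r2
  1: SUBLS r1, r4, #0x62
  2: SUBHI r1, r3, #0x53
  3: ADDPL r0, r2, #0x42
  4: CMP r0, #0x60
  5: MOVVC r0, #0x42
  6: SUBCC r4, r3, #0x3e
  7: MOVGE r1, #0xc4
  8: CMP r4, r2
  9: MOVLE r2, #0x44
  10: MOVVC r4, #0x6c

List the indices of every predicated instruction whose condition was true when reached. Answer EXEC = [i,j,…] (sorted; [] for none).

0: ✓ CMP  NZCV=1010
1: · SUBLS
2: ✓ SUBHI  r1←0x7a
3: · ADDPL
4: ✓ CMP  NZCV=1010
5: ✓ MOVVC  r0←0x42
6: · SUBCC
7: · MOVGE
8: ✓ CMP  NZCV=0011
9: ✓ MOVLE  r2←0x44
10: · MOVVC

EXEC = [2,5,9]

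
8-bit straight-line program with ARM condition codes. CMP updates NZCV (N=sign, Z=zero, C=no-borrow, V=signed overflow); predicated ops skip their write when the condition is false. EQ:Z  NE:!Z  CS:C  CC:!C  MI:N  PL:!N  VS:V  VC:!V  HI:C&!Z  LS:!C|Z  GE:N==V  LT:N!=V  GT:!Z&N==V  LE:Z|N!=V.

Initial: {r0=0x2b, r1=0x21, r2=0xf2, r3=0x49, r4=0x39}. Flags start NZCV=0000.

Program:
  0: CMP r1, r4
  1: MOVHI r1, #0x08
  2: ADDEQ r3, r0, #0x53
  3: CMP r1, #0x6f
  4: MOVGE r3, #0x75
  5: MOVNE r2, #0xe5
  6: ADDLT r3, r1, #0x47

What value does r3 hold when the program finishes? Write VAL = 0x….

VAL = 0x68

[0] flags=1000 → (cmp)
[1] flags=1000 HI?F → skip
[2] flags=1000 EQ?F → skip
[3] flags=1000 → (cmp)
[4] flags=1000 GE?F → skip
[5] flags=1000 NE?T → r2=0xe5
[6] flags=1000 LT?T → r3=0x68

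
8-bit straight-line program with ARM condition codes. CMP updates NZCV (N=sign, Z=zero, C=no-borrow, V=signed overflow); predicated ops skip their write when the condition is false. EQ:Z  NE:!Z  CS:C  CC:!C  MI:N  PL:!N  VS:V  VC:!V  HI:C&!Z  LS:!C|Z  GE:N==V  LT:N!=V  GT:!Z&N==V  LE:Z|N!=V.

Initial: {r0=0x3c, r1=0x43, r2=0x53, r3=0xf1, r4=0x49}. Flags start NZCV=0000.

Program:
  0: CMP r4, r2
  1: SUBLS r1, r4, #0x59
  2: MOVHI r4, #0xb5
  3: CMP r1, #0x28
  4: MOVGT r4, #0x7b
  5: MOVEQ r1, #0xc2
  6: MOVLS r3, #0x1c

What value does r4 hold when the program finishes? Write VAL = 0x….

0: ✓ CMP  NZCV=1000
1: ✓ SUBLS  r1←0xf0
2: · MOVHI
3: ✓ CMP  NZCV=1010
4: · MOVGT
5: · MOVEQ
6: · MOVLS

VAL = 0x49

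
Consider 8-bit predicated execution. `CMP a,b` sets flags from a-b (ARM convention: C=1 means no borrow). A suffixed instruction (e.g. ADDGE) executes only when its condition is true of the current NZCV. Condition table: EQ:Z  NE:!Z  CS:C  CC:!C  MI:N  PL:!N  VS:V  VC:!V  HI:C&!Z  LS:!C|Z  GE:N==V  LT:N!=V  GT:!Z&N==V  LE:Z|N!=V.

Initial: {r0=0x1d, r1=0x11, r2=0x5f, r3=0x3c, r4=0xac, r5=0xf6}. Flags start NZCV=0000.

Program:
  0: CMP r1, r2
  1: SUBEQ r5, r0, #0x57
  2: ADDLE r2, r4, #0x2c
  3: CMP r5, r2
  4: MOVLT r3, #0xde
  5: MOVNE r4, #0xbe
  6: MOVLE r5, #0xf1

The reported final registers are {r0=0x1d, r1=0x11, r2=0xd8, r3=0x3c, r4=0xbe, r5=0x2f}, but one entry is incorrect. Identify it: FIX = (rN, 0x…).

[0] flags=1000 → (cmp)
[1] flags=1000 EQ?F → skip
[2] flags=1000 LE?T → r2=0xd8
[3] flags=0010 → (cmp)
[4] flags=0010 LT?F → skip
[5] flags=0010 NE?T → r4=0xbe
[6] flags=0010 LE?F → skip

FIX = (r5, 0xf6)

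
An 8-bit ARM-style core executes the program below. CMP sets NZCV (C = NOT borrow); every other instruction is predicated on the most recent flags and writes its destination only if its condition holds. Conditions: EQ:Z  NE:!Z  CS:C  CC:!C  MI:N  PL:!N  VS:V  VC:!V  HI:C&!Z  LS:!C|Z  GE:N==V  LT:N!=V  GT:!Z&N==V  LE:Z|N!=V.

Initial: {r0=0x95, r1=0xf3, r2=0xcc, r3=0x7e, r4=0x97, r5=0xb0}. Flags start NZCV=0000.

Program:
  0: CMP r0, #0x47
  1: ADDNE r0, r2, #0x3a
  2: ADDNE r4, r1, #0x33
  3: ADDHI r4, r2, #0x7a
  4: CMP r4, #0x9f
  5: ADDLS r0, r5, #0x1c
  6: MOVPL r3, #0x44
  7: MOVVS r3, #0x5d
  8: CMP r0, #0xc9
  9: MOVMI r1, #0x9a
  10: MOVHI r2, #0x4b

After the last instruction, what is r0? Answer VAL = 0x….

VAL = 0xcc

0: ✓ CMP  NZCV=0011
1: ✓ ADDNE  r0←0x06
2: ✓ ADDNE  r4←0x26
3: ✓ ADDHI  r4←0x46
4: ✓ CMP  NZCV=1001
5: ✓ ADDLS  r0←0xcc
6: · MOVPL
7: ✓ MOVVS  r3←0x5d
8: ✓ CMP  NZCV=0010
9: · MOVMI
10: ✓ MOVHI  r2←0x4b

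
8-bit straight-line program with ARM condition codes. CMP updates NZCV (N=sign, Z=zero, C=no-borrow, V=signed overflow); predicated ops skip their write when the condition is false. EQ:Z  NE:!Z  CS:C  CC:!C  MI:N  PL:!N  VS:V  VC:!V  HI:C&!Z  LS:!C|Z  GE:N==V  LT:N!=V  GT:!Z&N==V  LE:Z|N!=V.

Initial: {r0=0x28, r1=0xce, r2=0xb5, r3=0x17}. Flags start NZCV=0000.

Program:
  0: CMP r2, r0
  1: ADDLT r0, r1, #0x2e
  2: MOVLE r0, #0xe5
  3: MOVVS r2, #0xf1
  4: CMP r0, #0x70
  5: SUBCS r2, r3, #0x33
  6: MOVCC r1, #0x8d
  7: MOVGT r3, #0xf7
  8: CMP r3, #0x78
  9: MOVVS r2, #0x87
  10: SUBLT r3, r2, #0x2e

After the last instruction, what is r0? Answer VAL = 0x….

0: ✓ CMP  NZCV=1010
1: ✓ ADDLT  r0←0xfc
2: ✓ MOVLE  r0←0xe5
3: · MOVVS
4: ✓ CMP  NZCV=0011
5: ✓ SUBCS  r2←0xe4
6: · MOVCC
7: · MOVGT
8: ✓ CMP  NZCV=1000
9: · MOVVS
10: ✓ SUBLT  r3←0xb6

VAL = 0xe5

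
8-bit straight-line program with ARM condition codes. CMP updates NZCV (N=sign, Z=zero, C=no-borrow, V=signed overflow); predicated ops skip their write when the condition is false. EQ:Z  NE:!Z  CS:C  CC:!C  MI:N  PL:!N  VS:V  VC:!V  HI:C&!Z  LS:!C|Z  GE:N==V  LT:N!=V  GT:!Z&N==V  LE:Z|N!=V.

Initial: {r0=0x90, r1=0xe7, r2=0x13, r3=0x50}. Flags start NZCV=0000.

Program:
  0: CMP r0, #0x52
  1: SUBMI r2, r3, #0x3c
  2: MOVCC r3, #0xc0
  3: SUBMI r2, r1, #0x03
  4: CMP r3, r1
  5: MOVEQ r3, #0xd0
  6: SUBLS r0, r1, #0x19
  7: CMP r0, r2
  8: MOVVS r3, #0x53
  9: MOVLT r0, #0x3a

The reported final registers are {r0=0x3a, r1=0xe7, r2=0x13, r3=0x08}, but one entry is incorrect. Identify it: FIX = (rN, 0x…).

0: ✓ CMP  NZCV=0011
1: · SUBMI
2: · MOVCC
3: · SUBMI
4: ✓ CMP  NZCV=0000
5: · MOVEQ
6: ✓ SUBLS  r0←0xce
7: ✓ CMP  NZCV=1010
8: · MOVVS
9: ✓ MOVLT  r0←0x3a

FIX = (r3, 0x50)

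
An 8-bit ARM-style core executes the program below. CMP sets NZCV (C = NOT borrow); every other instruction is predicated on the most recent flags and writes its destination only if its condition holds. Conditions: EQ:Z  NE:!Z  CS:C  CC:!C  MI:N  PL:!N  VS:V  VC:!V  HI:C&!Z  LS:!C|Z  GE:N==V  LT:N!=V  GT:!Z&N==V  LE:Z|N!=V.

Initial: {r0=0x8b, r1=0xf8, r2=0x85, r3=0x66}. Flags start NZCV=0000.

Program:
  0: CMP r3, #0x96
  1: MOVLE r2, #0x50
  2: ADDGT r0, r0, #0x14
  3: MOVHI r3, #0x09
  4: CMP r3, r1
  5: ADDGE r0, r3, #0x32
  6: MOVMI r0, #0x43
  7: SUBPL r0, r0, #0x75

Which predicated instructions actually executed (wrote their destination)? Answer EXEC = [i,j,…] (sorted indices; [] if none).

0: ✓ CMP  NZCV=1001
1: · MOVLE
2: ✓ ADDGT  r0←0x9f
3: · MOVHI
4: ✓ CMP  NZCV=0000
5: ✓ ADDGE  r0←0x98
6: · MOVMI
7: ✓ SUBPL  r0←0x23

EXEC = [2,5,7]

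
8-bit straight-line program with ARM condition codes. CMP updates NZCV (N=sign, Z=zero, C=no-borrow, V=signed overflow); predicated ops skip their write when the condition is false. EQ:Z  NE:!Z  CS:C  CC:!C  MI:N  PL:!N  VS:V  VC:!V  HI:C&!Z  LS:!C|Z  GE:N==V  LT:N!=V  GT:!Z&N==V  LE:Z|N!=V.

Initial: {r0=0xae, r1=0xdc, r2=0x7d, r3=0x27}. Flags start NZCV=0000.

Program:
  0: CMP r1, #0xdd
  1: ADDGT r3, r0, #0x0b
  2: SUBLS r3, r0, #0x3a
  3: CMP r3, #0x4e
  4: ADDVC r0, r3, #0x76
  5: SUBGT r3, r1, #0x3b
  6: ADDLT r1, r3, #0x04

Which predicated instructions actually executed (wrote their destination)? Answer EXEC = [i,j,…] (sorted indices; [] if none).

0: ✓ CMP  NZCV=1000
1: · ADDGT
2: ✓ SUBLS  r3←0x74
3: ✓ CMP  NZCV=0010
4: ✓ ADDVC  r0←0xea
5: ✓ SUBGT  r3←0xa1
6: · ADDLT

EXEC = [2,4,5]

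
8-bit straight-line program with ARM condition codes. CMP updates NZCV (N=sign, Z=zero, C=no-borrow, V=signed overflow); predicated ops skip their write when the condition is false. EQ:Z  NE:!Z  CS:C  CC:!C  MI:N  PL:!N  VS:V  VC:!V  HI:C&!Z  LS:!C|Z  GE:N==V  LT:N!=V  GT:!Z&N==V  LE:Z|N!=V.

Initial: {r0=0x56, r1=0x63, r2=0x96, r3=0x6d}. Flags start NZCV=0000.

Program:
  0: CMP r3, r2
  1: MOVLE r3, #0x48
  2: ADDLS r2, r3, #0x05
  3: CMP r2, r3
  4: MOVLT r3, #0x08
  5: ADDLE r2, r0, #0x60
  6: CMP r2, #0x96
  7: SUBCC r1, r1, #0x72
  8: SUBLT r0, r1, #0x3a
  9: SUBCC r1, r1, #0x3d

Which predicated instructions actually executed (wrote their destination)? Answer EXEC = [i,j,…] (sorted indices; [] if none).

[0] flags=1001 → (cmp)
[1] flags=1001 LE?F → skip
[2] flags=1001 LS?T → r2=0x72
[3] flags=0010 → (cmp)
[4] flags=0010 LT?F → skip
[5] flags=0010 LE?F → skip
[6] flags=1001 → (cmp)
[7] flags=1001 CC?T → r1=0xf1
[8] flags=1001 LT?F → skip
[9] flags=1001 CC?T → r1=0xb4

EXEC = [2,7,9]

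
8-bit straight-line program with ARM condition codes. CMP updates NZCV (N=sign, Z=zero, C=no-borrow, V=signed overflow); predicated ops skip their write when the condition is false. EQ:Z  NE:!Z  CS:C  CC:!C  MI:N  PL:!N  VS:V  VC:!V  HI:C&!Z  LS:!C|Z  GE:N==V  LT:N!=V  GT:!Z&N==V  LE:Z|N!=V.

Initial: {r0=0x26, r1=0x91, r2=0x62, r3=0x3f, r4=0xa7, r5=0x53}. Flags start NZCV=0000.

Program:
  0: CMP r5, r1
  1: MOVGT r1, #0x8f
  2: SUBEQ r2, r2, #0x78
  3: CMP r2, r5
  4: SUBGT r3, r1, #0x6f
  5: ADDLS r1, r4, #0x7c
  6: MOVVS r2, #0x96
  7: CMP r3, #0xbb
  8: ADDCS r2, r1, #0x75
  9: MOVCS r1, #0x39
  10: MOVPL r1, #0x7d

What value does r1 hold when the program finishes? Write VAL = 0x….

[0] flags=1001 → (cmp)
[1] flags=1001 GT?T → r1=0x8f
[2] flags=1001 EQ?F → skip
[3] flags=0010 → (cmp)
[4] flags=0010 GT?T → r3=0x20
[5] flags=0010 LS?F → skip
[6] flags=0010 VS?F → skip
[7] flags=0000 → (cmp)
[8] flags=0000 CS?F → skip
[9] flags=0000 CS?F → skip
[10] flags=0000 PL?T → r1=0x7d

VAL = 0x7d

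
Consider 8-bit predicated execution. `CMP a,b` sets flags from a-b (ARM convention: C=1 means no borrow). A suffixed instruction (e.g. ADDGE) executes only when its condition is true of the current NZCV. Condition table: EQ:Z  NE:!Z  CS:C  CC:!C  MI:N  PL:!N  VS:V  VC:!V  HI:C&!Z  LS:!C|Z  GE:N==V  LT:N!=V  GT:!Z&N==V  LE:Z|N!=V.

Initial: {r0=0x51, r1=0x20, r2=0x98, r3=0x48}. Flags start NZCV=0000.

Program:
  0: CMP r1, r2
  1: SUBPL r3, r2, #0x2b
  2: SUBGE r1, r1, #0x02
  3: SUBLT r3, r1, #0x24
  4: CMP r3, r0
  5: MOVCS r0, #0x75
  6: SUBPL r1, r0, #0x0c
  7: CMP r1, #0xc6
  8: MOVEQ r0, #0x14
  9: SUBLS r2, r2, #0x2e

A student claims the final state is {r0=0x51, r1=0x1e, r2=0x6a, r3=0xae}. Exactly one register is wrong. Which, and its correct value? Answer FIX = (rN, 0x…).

FIX = (r3, 0x48)

0: ✓ CMP  NZCV=1001
1: · SUBPL
2: ✓ SUBGE  r1←0x1e
3: · SUBLT
4: ✓ CMP  NZCV=1000
5: · MOVCS
6: · SUBPL
7: ✓ CMP  NZCV=0000
8: · MOVEQ
9: ✓ SUBLS  r2←0x6a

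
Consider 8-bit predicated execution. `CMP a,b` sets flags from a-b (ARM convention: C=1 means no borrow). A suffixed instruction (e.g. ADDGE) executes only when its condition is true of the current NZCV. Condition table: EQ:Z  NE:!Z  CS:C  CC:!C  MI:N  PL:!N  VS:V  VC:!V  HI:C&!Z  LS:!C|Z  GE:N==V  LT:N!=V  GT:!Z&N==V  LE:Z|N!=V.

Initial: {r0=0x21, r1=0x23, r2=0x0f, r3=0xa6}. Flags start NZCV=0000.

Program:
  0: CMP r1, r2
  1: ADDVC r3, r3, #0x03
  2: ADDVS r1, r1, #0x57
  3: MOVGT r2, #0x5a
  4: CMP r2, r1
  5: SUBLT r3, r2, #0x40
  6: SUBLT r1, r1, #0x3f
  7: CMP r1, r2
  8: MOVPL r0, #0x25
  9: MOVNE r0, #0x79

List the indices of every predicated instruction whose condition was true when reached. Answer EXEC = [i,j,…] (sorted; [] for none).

[0] flags=0010 → (cmp)
[1] flags=0010 VC?T → r3=0xa9
[2] flags=0010 VS?F → skip
[3] flags=0010 GT?T → r2=0x5a
[4] flags=0010 → (cmp)
[5] flags=0010 LT?F → skip
[6] flags=0010 LT?F → skip
[7] flags=1000 → (cmp)
[8] flags=1000 PL?F → skip
[9] flags=1000 NE?T → r0=0x79

EXEC = [1,3,9]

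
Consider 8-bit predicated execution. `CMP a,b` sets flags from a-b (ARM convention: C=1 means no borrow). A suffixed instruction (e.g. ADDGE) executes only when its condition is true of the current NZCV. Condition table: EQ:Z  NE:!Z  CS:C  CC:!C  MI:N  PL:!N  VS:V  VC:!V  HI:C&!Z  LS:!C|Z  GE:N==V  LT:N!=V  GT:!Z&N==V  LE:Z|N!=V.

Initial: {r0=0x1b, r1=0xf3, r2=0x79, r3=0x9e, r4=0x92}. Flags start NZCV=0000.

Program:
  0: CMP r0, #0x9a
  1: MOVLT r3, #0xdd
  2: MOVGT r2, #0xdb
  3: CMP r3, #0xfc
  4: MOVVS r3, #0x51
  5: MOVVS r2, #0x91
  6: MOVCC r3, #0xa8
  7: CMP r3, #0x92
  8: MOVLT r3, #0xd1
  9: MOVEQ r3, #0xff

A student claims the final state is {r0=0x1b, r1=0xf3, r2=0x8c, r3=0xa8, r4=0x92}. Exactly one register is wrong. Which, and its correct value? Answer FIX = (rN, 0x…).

FIX = (r2, 0xdb)

0: ✓ CMP  NZCV=1001
1: · MOVLT
2: ✓ MOVGT  r2←0xdb
3: ✓ CMP  NZCV=1000
4: · MOVVS
5: · MOVVS
6: ✓ MOVCC  r3←0xa8
7: ✓ CMP  NZCV=0010
8: · MOVLT
9: · MOVEQ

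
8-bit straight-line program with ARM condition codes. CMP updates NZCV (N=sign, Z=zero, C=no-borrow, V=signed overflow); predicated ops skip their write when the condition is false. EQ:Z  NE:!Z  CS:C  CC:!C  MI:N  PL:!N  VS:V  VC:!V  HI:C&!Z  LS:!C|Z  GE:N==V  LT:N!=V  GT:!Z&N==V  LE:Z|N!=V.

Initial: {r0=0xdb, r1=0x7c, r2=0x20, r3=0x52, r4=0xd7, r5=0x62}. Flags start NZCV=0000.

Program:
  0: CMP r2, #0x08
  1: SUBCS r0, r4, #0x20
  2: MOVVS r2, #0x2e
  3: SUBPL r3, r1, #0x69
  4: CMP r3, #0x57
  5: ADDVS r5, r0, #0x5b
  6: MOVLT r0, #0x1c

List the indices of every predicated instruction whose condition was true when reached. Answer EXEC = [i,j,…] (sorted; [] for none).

[0] flags=0010 → (cmp)
[1] flags=0010 CS?T → r0=0xb7
[2] flags=0010 VS?F → skip
[3] flags=0010 PL?T → r3=0x13
[4] flags=1000 → (cmp)
[5] flags=1000 VS?F → skip
[6] flags=1000 LT?T → r0=0x1c

EXEC = [1,3,6]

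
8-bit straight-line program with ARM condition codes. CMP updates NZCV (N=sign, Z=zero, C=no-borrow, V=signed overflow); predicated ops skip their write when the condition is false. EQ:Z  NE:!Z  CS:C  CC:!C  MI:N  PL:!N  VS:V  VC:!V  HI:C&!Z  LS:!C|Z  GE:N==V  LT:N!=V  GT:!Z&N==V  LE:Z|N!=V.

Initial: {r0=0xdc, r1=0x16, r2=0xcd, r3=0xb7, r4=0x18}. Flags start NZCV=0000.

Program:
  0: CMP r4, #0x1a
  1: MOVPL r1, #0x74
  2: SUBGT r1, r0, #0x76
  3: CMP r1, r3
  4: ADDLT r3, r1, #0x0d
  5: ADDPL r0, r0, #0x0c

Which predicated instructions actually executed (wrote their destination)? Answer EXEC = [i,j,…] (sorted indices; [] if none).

[0] flags=1000 → (cmp)
[1] flags=1000 PL?F → skip
[2] flags=1000 GT?F → skip
[3] flags=0000 → (cmp)
[4] flags=0000 LT?F → skip
[5] flags=0000 PL?T → r0=0xe8

EXEC = [5]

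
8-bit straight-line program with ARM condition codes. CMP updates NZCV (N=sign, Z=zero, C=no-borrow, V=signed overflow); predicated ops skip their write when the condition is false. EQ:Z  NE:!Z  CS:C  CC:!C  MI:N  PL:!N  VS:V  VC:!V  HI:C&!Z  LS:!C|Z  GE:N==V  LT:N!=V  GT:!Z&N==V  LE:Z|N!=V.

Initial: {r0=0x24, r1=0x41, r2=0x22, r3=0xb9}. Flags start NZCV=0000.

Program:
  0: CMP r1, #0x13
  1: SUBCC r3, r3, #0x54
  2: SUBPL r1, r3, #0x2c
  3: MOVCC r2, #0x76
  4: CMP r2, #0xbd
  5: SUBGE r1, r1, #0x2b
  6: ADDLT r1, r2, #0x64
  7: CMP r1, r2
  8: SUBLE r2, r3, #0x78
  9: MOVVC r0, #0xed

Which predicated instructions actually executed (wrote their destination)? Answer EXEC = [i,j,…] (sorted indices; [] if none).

EXEC = [2,5,9]

0: ✓ CMP  NZCV=0010
1: · SUBCC
2: ✓ SUBPL  r1←0x8d
3: · MOVCC
4: ✓ CMP  NZCV=0000
5: ✓ SUBGE  r1←0x62
6: · ADDLT
7: ✓ CMP  NZCV=0010
8: · SUBLE
9: ✓ MOVVC  r0←0xed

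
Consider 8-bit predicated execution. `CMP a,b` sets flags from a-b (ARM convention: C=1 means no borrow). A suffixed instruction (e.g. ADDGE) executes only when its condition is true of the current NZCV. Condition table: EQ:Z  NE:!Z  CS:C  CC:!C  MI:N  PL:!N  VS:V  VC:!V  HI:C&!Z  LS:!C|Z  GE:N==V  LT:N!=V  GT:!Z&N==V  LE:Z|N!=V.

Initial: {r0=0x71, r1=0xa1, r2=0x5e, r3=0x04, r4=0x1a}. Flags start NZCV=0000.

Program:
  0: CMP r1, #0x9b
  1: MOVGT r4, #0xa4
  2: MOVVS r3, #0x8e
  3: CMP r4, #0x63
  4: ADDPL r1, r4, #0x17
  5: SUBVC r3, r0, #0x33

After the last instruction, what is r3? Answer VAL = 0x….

0: ✓ CMP  NZCV=0010
1: ✓ MOVGT  r4←0xa4
2: · MOVVS
3: ✓ CMP  NZCV=0011
4: ✓ ADDPL  r1←0xbb
5: · SUBVC

VAL = 0x04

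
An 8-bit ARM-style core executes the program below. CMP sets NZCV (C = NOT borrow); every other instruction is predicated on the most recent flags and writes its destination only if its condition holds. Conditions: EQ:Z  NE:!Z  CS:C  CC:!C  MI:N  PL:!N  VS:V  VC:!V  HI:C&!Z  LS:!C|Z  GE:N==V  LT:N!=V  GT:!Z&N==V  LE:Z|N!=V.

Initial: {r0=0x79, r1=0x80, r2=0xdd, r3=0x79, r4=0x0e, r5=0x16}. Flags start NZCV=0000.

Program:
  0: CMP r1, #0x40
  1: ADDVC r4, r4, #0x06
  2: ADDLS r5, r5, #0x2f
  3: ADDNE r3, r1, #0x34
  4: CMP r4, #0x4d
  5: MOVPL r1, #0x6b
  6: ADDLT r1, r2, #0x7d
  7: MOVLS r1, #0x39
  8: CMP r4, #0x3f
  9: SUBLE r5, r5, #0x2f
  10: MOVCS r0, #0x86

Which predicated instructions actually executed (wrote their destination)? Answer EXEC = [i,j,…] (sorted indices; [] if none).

EXEC = [3,6,7,9]

[0] flags=0011 → (cmp)
[1] flags=0011 VC?F → skip
[2] flags=0011 LS?F → skip
[3] flags=0011 NE?T → r3=0xb4
[4] flags=1000 → (cmp)
[5] flags=1000 PL?F → skip
[6] flags=1000 LT?T → r1=0x5a
[7] flags=1000 LS?T → r1=0x39
[8] flags=1000 → (cmp)
[9] flags=1000 LE?T → r5=0xe7
[10] flags=1000 CS?F → skip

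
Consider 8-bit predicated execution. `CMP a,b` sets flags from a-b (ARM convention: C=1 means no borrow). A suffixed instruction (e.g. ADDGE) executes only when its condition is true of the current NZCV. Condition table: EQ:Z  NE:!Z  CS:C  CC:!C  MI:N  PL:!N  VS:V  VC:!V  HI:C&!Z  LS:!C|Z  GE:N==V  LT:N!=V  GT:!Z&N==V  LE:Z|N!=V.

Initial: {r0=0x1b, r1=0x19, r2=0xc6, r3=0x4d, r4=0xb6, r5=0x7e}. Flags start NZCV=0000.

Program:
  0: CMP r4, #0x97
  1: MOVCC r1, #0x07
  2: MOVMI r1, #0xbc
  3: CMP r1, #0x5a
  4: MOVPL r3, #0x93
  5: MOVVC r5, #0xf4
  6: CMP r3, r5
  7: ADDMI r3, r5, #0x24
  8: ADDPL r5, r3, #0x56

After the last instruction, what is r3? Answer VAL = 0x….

VAL = 0x4d

[0] flags=0010 → (cmp)
[1] flags=0010 CC?F → skip
[2] flags=0010 MI?F → skip
[3] flags=1000 → (cmp)
[4] flags=1000 PL?F → skip
[5] flags=1000 VC?T → r5=0xf4
[6] flags=0000 → (cmp)
[7] flags=0000 MI?F → skip
[8] flags=0000 PL?T → r5=0xa3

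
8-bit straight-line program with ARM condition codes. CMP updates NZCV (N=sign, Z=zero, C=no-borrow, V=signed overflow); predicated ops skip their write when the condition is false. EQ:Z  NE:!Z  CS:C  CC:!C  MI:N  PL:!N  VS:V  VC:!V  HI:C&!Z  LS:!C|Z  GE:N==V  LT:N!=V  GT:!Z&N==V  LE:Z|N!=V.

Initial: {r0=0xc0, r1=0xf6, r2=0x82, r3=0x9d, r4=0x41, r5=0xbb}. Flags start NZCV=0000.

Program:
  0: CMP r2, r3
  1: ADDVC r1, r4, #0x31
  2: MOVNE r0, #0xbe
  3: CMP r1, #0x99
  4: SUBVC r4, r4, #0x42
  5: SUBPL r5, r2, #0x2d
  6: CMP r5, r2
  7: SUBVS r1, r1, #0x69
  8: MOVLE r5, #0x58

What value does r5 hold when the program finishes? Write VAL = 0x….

VAL = 0xbb

0: ✓ CMP  NZCV=1000
1: ✓ ADDVC  r1←0x72
2: ✓ MOVNE  r0←0xbe
3: ✓ CMP  NZCV=1001
4: · SUBVC
5: · SUBPL
6: ✓ CMP  NZCV=0010
7: · SUBVS
8: · MOVLE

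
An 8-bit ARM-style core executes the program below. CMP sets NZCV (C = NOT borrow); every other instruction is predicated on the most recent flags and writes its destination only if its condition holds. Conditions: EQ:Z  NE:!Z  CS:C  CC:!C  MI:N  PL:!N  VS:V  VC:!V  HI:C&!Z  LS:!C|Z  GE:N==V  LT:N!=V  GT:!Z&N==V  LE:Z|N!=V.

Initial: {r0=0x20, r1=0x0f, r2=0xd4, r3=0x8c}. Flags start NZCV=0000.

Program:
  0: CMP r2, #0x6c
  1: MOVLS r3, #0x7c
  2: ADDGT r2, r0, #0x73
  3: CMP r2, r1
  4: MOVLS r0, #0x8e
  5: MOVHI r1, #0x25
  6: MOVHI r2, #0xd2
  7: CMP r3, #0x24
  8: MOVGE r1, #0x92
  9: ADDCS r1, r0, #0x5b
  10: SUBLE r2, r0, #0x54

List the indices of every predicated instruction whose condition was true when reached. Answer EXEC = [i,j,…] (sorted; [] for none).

[0] flags=0011 → (cmp)
[1] flags=0011 LS?F → skip
[2] flags=0011 GT?F → skip
[3] flags=1010 → (cmp)
[4] flags=1010 LS?F → skip
[5] flags=1010 HI?T → r1=0x25
[6] flags=1010 HI?T → r2=0xd2
[7] flags=0011 → (cmp)
[8] flags=0011 GE?F → skip
[9] flags=0011 CS?T → r1=0x7b
[10] flags=0011 LE?T → r2=0xcc

EXEC = [5,6,9,10]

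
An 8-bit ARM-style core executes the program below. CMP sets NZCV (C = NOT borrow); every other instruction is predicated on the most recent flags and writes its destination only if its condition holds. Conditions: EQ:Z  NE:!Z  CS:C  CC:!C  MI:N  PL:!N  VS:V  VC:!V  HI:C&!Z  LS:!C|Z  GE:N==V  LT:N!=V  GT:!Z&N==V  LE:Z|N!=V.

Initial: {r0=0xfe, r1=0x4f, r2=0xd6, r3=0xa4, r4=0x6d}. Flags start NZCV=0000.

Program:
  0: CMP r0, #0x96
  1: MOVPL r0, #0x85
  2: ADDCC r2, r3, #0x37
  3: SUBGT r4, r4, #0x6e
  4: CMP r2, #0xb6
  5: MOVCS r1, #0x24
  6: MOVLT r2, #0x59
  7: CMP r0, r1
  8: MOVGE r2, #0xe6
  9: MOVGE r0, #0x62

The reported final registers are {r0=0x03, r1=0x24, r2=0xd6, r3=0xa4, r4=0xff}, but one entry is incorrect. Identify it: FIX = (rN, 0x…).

FIX = (r0, 0x85)

0: ✓ CMP  NZCV=0010
1: ✓ MOVPL  r0←0x85
2: · ADDCC
3: ✓ SUBGT  r4←0xff
4: ✓ CMP  NZCV=0010
5: ✓ MOVCS  r1←0x24
6: · MOVLT
7: ✓ CMP  NZCV=0011
8: · MOVGE
9: · MOVGE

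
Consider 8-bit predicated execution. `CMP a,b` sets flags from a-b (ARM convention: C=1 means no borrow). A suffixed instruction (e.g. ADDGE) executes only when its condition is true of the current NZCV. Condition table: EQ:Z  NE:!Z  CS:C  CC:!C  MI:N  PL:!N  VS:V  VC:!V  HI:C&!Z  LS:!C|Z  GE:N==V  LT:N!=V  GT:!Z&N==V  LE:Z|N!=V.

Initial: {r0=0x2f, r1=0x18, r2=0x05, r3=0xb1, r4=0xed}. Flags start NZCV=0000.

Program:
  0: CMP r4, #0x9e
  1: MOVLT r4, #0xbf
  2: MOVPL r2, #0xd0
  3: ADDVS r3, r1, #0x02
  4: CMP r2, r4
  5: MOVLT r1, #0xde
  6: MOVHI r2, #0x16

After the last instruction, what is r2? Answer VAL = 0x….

0: ✓ CMP  NZCV=0010
1: · MOVLT
2: ✓ MOVPL  r2←0xd0
3: · ADDVS
4: ✓ CMP  NZCV=1000
5: ✓ MOVLT  r1←0xde
6: · MOVHI

VAL = 0xd0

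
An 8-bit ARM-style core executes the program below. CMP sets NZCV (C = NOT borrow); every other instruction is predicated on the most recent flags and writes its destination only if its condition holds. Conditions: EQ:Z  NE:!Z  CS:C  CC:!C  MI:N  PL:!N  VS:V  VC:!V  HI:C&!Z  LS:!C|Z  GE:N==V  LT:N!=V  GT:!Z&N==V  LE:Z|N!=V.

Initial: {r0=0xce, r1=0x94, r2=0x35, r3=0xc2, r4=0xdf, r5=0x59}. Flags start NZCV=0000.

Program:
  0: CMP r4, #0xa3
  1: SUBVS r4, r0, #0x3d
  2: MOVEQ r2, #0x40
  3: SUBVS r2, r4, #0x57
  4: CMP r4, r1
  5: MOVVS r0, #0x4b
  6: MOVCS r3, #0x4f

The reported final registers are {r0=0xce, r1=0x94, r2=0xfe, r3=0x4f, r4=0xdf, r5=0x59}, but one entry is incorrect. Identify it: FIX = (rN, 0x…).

[0] flags=0010 → (cmp)
[1] flags=0010 VS?F → skip
[2] flags=0010 EQ?F → skip
[3] flags=0010 VS?F → skip
[4] flags=0010 → (cmp)
[5] flags=0010 VS?F → skip
[6] flags=0010 CS?T → r3=0x4f

FIX = (r2, 0x35)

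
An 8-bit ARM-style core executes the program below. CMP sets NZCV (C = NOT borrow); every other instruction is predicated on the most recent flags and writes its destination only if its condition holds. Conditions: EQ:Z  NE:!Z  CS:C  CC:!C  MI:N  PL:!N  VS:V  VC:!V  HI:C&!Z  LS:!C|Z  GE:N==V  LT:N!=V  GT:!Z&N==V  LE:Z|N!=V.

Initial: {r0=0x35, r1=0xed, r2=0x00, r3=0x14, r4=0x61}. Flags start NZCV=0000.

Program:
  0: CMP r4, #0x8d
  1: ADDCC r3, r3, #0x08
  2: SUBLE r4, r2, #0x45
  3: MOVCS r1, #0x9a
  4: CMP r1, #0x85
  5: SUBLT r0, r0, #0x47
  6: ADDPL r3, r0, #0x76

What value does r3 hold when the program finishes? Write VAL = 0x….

0: ✓ CMP  NZCV=1001
1: ✓ ADDCC  r3←0x1c
2: · SUBLE
3: · MOVCS
4: ✓ CMP  NZCV=0010
5: · SUBLT
6: ✓ ADDPL  r3←0xab

VAL = 0xab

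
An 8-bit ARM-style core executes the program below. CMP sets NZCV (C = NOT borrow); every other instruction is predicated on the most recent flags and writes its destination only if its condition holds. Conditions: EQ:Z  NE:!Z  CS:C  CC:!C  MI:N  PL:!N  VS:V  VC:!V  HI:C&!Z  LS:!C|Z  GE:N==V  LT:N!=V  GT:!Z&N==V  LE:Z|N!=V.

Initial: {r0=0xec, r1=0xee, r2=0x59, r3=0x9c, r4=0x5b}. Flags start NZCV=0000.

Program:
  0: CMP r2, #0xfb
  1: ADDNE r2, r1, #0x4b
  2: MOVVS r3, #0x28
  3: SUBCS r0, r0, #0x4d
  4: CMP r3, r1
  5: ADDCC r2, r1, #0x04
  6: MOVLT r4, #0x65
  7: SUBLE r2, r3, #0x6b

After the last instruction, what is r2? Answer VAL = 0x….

VAL = 0x31

[0] flags=0000 → (cmp)
[1] flags=0000 NE?T → r2=0x39
[2] flags=0000 VS?F → skip
[3] flags=0000 CS?F → skip
[4] flags=1000 → (cmp)
[5] flags=1000 CC?T → r2=0xf2
[6] flags=1000 LT?T → r4=0x65
[7] flags=1000 LE?T → r2=0x31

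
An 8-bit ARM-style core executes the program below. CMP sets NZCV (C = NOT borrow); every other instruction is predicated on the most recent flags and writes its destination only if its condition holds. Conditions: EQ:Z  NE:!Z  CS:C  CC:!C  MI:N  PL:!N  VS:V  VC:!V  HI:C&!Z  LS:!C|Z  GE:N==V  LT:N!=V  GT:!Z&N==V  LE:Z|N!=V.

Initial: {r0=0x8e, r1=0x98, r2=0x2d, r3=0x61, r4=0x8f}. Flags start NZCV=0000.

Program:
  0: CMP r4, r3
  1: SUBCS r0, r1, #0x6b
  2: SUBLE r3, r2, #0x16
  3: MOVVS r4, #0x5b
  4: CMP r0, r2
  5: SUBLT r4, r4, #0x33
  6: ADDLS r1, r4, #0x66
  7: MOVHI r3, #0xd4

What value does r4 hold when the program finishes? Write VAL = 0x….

VAL = 0x5b

[0] flags=0011 → (cmp)
[1] flags=0011 CS?T → r0=0x2d
[2] flags=0011 LE?T → r3=0x17
[3] flags=0011 VS?T → r4=0x5b
[4] flags=0110 → (cmp)
[5] flags=0110 LT?F → skip
[6] flags=0110 LS?T → r1=0xc1
[7] flags=0110 HI?F → skip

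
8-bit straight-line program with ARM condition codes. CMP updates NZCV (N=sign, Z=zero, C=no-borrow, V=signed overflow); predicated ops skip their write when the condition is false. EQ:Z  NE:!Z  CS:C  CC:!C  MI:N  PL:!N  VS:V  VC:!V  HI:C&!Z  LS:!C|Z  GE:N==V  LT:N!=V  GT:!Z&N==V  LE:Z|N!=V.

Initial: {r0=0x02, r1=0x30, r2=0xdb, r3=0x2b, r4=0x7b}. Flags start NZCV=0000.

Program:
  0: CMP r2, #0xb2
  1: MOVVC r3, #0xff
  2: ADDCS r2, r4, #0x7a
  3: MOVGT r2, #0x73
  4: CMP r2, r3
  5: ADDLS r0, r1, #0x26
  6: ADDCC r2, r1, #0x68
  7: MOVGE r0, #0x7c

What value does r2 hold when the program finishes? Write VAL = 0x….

[0] flags=0010 → (cmp)
[1] flags=0010 VC?T → r3=0xff
[2] flags=0010 CS?T → r2=0xf5
[3] flags=0010 GT?T → r2=0x73
[4] flags=0000 → (cmp)
[5] flags=0000 LS?T → r0=0x56
[6] flags=0000 CC?T → r2=0x98
[7] flags=0000 GE?T → r0=0x7c

VAL = 0x98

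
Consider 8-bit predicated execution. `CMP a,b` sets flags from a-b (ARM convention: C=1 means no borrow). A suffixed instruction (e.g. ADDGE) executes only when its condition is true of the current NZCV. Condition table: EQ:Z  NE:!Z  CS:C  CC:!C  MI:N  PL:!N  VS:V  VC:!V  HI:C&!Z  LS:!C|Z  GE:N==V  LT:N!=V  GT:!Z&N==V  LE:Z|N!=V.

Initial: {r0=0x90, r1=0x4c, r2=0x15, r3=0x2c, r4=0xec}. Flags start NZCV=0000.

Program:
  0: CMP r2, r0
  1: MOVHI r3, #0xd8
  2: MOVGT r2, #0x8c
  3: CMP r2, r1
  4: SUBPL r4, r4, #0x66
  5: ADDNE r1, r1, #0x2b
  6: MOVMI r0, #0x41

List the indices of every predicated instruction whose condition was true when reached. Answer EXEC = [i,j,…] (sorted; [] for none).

EXEC = [2,4,5]

[0] flags=1001 → (cmp)
[1] flags=1001 HI?F → skip
[2] flags=1001 GT?T → r2=0x8c
[3] flags=0011 → (cmp)
[4] flags=0011 PL?T → r4=0x86
[5] flags=0011 NE?T → r1=0x77
[6] flags=0011 MI?F → skip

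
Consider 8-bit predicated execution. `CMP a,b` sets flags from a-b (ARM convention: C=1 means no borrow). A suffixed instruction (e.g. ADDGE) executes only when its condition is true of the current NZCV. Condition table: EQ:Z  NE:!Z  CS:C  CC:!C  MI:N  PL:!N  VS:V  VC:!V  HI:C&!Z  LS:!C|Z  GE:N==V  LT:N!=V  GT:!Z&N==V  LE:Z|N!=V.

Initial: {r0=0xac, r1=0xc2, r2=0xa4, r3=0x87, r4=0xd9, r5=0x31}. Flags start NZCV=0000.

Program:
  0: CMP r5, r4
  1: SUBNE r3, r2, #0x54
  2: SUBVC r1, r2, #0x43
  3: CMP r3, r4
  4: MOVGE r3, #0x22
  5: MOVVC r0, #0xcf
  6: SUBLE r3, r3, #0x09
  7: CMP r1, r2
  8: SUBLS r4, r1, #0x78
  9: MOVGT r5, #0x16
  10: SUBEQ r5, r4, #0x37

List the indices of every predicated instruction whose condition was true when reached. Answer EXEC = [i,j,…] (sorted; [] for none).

0: ✓ CMP  NZCV=0000
1: ✓ SUBNE  r3←0x50
2: ✓ SUBVC  r1←0x61
3: ✓ CMP  NZCV=0000
4: ✓ MOVGE  r3←0x22
5: ✓ MOVVC  r0←0xcf
6: · SUBLE
7: ✓ CMP  NZCV=1001
8: ✓ SUBLS  r4←0xe9
9: ✓ MOVGT  r5←0x16
10: · SUBEQ

EXEC = [1,2,4,5,8,9]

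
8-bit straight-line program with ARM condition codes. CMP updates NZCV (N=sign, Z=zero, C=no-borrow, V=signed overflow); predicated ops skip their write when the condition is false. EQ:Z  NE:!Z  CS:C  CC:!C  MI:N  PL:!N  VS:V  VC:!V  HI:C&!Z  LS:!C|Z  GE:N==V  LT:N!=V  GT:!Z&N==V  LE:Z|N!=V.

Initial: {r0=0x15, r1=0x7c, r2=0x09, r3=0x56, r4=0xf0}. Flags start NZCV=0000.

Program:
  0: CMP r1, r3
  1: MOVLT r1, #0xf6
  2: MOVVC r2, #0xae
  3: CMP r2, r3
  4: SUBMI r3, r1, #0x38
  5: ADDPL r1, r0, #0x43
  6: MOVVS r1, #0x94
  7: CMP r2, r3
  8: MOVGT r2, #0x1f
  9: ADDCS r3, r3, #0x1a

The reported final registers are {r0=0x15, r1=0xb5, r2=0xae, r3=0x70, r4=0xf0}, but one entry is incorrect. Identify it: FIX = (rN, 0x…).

0: ✓ CMP  NZCV=0010
1: · MOVLT
2: ✓ MOVVC  r2←0xae
3: ✓ CMP  NZCV=0011
4: · SUBMI
5: ✓ ADDPL  r1←0x58
6: ✓ MOVVS  r1←0x94
7: ✓ CMP  NZCV=0011
8: · MOVGT
9: ✓ ADDCS  r3←0x70

FIX = (r1, 0x94)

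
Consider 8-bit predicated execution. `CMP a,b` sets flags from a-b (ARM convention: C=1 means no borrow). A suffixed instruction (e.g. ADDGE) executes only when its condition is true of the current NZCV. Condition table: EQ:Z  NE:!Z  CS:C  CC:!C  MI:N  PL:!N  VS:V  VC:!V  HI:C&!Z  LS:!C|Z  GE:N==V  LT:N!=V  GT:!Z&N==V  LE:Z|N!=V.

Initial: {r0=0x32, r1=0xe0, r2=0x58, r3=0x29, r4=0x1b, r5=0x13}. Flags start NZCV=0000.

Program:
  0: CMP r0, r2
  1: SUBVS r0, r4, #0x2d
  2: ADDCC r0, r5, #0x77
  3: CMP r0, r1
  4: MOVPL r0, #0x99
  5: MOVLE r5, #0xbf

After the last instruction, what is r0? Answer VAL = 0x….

VAL = 0x8a

0: ✓ CMP  NZCV=1000
1: · SUBVS
2: ✓ ADDCC  r0←0x8a
3: ✓ CMP  NZCV=1000
4: · MOVPL
5: ✓ MOVLE  r5←0xbf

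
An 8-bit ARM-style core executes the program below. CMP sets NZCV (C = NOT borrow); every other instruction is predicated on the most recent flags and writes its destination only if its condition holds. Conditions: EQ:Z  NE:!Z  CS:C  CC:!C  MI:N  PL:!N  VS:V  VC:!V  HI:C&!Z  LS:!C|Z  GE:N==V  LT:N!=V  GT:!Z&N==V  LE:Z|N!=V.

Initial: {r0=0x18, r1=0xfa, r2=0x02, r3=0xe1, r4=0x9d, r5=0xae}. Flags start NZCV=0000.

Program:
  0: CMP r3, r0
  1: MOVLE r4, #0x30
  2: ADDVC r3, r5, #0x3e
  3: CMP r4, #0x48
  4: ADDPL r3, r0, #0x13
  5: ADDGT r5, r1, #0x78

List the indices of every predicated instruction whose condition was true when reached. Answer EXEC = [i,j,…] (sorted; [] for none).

EXEC = [1,2]

0: ✓ CMP  NZCV=1010
1: ✓ MOVLE  r4←0x30
2: ✓ ADDVC  r3←0xec
3: ✓ CMP  NZCV=1000
4: · ADDPL
5: · ADDGT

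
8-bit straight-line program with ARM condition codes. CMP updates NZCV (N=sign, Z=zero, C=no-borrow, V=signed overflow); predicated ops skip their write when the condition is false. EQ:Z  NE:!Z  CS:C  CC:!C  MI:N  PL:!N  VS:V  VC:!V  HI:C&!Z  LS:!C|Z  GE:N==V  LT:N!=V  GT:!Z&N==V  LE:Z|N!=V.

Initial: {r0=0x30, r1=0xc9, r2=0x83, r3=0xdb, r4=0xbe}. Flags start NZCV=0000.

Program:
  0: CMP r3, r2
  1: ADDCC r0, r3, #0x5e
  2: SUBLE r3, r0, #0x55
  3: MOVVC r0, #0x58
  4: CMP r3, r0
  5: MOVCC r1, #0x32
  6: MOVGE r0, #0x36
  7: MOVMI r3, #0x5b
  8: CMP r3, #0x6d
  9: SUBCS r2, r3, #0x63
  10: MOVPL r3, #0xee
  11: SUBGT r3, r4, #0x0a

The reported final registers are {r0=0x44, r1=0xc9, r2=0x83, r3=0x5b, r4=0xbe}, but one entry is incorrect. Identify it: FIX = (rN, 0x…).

[0] flags=0010 → (cmp)
[1] flags=0010 CC?F → skip
[2] flags=0010 LE?F → skip
[3] flags=0010 VC?T → r0=0x58
[4] flags=1010 → (cmp)
[5] flags=1010 CC?F → skip
[6] flags=1010 GE?F → skip
[7] flags=1010 MI?T → r3=0x5b
[8] flags=1000 → (cmp)
[9] flags=1000 CS?F → skip
[10] flags=1000 PL?F → skip
[11] flags=1000 GT?F → skip

FIX = (r0, 0x58)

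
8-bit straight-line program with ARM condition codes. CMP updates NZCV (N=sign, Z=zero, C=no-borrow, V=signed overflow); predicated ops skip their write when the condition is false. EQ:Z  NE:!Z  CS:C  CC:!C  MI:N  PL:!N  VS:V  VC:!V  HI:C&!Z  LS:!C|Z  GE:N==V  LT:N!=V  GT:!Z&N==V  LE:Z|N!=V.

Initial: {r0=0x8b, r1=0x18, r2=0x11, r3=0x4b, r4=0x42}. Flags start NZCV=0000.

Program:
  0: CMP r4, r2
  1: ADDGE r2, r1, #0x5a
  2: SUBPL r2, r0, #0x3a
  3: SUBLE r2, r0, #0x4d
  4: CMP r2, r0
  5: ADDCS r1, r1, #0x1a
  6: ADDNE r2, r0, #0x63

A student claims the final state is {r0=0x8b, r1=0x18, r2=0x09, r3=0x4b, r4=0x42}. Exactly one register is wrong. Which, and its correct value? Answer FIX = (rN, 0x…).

FIX = (r2, 0xee)

0: ✓ CMP  NZCV=0010
1: ✓ ADDGE  r2←0x72
2: ✓ SUBPL  r2←0x51
3: · SUBLE
4: ✓ CMP  NZCV=1001
5: · ADDCS
6: ✓ ADDNE  r2←0xee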